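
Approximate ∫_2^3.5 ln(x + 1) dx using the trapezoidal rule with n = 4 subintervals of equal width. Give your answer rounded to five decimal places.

1.97121

Δx = (3.5 − 2)/4 = 0.375.
f(2) ≈ 1.09861, f(2.375) ≈ 1.21640, f(2.75) ≈ 1.32176, f(3.125) ≈ 1.41707, f(3.5) ≈ 1.50408.
T_4 = (Δx/2)·[f(x_0) + 2f(x_1) + 2f(x_2) + 2f(x_3) + f(x_4)].
Sum ≈ 1.97121.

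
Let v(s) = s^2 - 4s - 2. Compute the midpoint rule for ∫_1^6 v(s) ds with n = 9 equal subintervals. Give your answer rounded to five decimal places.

-8.46193

Δs = (6 − 1)/9 = 5/9.
Midpoints: 23/18, 11/6, 43/18, 53/18, 3.5, 73/18, 83/18, 31/6, 103/18.
v(23/18) = -1775/324, v(11/6) = -215/36, v(43/18) = -1895/324, v(53/18) = -1655/324, v(3.5) = -3.75, v(73/18) = -575/324, v(83/18) = 265/324, v(31/6) = 145/36, v(103/18) = 2545/324.
Sum = Δs · [v(23/18) + v(11/6) + v(43/18) + ...].
Sum ≈ -8.46193.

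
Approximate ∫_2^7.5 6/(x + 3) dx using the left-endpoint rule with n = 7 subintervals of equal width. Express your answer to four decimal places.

Δx = (7.5 − 2)/7 = 11/14.
Left endpoints: 2, 39/14, 25/7, 61/14, 36/7, 83/14, 47/7.
f(2) = 1.2, f(39/14) = 28/27, f(25/7) = 21/23, f(61/14) = 84/103, f(36/7) = 14/19, f(83/14) = 0.672, f(47/7) = 21/34.
Sum = Δx · [f(2) + f(39/14) + f(25/7) + ...].
Sum ≈ 4.7081.

4.7081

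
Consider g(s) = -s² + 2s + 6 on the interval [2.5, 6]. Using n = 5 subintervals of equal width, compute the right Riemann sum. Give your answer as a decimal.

-24.29

Δs = (6 − 2.5)/5 = 0.7.
Right endpoints: 3.2, 3.9, 4.6, 5.3, 6.
g(3.2) = 2.16, g(3.9) = -1.41, g(4.6) = -5.96, g(5.3) = -11.49, g(6) = -18.
Sum = Δs · [g(3.2) + g(3.9) + g(4.6) + g(5.3) + g(6)].
Sum = -24.29.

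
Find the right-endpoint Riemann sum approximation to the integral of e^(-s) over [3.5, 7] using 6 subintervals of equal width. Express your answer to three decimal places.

0.022

Δs = (7 − 3.5)/6 = 7/12.
Right endpoints: 49/12, 14/3, 5.25, 35/6, 77/12, 7.
f(49/12) ≈ 0.017, f(14/3) ≈ 0.009, f(5.25) ≈ 0.005, f(35/6) ≈ 0.003, f(77/12) ≈ 0.002, f(7) ≈ 0.001.
Sum = Δs · [f(49/12) + f(14/3) + f(5.25) + ...].
Sum ≈ 0.022.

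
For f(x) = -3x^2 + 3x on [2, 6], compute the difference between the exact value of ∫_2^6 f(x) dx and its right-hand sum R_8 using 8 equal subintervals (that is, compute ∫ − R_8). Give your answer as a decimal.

Exact integral: ∫_2^6 f(x) dx = -160.
R_8 = -181.5.
Error = -160 − (-181.5) = 21.5.

21.5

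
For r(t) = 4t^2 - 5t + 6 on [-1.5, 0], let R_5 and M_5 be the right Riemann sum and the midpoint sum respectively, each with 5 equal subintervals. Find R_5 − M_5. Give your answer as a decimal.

-2.34

R_5 = 16.74.
M_5 = 19.08.
R_5 − M_5 = -2.34.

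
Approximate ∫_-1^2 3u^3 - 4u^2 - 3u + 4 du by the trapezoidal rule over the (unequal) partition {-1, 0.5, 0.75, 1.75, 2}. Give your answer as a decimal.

4.48046875

Subinterval widths: 1.5, 0.25, 1, 0.25.
f(-1) = 0, f(0.5) = 1.875, f(0.75) = 0.765625, f(1.75) = 2.578125, f(2) = 6.
On each subinterval the trapezoid contributes (Δu_i/2)·[f(u_{i-1}) + f(u_i)].
Sum = 4.48046875.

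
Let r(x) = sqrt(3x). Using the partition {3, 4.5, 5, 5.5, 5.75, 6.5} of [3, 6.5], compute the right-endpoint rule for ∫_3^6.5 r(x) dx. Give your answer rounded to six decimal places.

Subinterval widths: 1.5, 0.5, 0.5, 0.25, 0.75.
Right endpoints: 4.5, 5, 5.5, 5.75, 6.5.
r(4.5) ≈ 3.674235, r(5) ≈ 3.872983, r(5.5) ≈ 4.062019, r(5.75) ≈ 4.153312, r(6.5) ≈ 4.415880.
Sum = Σ Δx_i · r(x_i).
Sum ≈ 13.829092.

13.829092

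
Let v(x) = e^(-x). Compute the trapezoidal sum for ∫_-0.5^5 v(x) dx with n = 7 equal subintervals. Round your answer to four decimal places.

Δx = (5 − (-0.5))/7 = 11/14.
v(-0.5) ≈ 1.6487, v(2/7) ≈ 0.7515, v(15/14) ≈ 0.3425, v(13/7) ≈ 0.1561, v(37/14) ≈ 0.0712, v(24/7) ≈ 0.0324, v(59/14) ≈ 0.0148, v(5) ≈ 0.0067.
T_7 = (Δx/2)·[v(x_0) + 2v(x_1) + ... + 2v(x_{6}) + v(x_7)].
Sum ≈ 1.7256.

1.7256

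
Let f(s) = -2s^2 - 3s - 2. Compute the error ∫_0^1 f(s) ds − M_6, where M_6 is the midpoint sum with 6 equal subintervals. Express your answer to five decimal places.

Exact integral: ∫_0^1 f(s) ds ≈ -4.1666667.
M_6 ≈ -4.1620370.
Error ≈ -4.1666667 − (-4.1620370) ≈ -0.00463.

-0.00463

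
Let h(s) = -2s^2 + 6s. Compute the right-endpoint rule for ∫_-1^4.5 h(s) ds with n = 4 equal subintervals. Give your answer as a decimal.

Δs = (4.5 − (-1))/4 = 1.375.
Right endpoints: 0.375, 1.75, 3.125, 4.5.
h(0.375) = 1.96875, h(1.75) = 4.375, h(3.125) = -0.78125, h(4.5) = -13.5.
Sum = Δs · [h(0.375) + h(1.75) + h(3.125) + h(4.5)].
Sum = -10.9140625.

-10.9140625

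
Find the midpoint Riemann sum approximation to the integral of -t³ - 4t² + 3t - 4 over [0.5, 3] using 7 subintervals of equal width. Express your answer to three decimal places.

-52.697

Δt = (3 − 0.5)/7 = 5/14.
Midpoints: 19/28, 29/28, 39/28, 1.75, 59/28, 69/28, 79/28.
f(19/28) = -90411/21952, f(29/28) = -138181/21952, f(39/28) = -225751/21952, f(1.75) = -16.359375, f(59/28) = -544291/21952, f(69/28) = -787261/21952, f(79/28) = -1094031/21952.
Sum = Δt · [f(19/28) + f(29/28) + f(39/28) + ...].
Sum ≈ -52.697.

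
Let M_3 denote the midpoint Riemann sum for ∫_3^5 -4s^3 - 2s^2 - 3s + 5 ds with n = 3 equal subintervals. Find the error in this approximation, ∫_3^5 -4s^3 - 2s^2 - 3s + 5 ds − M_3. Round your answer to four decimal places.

-3.7037

Exact integral: ∫_3^5 f(s) ds ≈ -623.333333.
M_3 ≈ -619.629630.
Error ≈ -623.333333 − (-619.629630) ≈ -3.7037.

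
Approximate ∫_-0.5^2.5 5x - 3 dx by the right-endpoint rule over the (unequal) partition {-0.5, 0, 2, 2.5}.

Subinterval widths: 0.5, 2, 0.5.
Right endpoints: 0, 2, 2.5.
f(0) = -3, f(2) = 7, f(2.5) = 9.5.
Sum = Σ Δx_i · f(x_i).
Sum = 17.25.

17.25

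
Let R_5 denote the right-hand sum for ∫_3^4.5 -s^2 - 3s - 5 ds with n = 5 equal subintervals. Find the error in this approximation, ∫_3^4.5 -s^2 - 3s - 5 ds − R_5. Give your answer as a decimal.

Exact integral: ∫_3^4.5 f(s) ds = -45.75.
R_5 = -48.135.
Error = -45.75 − (-48.135) = 2.385.

2.385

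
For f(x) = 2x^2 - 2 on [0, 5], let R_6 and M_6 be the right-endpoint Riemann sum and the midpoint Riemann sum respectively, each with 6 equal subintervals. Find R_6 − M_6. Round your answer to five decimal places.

R_6 ≈ 95.3240741.
M_6 ≈ 72.7546296.
R_6 − M_6 ≈ 22.56944.

22.56944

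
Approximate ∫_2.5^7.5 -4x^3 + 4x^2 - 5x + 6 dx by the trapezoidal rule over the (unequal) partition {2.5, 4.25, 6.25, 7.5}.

Subinterval widths: 1.75, 2, 1.25.
f(2.5) = -44, f(4.25) = -250.0625, f(6.25) = -845.5625, f(7.5) = -1494.
On each subinterval the trapezoid contributes (Δx_i/2)·[f(x_{i-1}) + f(x_i)].
Sum = -2815.15625.

-2815.15625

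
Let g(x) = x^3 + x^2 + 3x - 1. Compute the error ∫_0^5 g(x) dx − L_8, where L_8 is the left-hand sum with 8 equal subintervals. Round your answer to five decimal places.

Exact integral: ∫_0^5 g(x) dx ≈ 230.4166667.
L_8 = 181.62109375.
Error ≈ 230.4166667 − 181.62109375 ≈ 48.79557.

48.79557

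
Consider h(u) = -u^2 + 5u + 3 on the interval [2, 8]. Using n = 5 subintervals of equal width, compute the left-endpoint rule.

16.56

Δu = (8 − 2)/5 = 1.2.
Left endpoints: 2, 3.2, 4.4, 5.6, 6.8.
h(2) = 9, h(3.2) = 8.76, h(4.4) = 5.64, h(5.6) = -0.36, h(6.8) = -9.24.
Sum = Δu · [h(2) + h(3.2) + h(4.4) + h(5.6) + h(6.8)].
Sum = 16.56.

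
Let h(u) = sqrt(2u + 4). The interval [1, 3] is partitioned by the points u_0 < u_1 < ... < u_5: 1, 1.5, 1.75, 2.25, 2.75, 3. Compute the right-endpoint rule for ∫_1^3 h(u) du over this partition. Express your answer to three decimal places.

Subinterval widths: 0.5, 0.25, 0.5, 0.5, 0.25.
Right endpoints: 1.5, 1.75, 2.25, 2.75, 3.
h(1.5) ≈ 2.646, h(1.75) ≈ 2.739, h(2.25) ≈ 2.915, h(2.75) ≈ 3.082, h(3) ≈ 3.162.
Sum = Σ Δu_i · h(u_i).
Sum ≈ 5.797.

5.797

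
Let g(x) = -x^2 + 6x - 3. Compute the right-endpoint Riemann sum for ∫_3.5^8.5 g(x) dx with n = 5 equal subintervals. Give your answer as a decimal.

-41.25

Δx = (8.5 − 3.5)/5 = 1.
Right endpoints: 4.5, 5.5, 6.5, 7.5, 8.5.
g(4.5) = 3.75, g(5.5) = -0.25, g(6.5) = -6.25, g(7.5) = -14.25, g(8.5) = -24.25.
Sum = Δx · [g(4.5) + g(5.5) + g(6.5) + g(7.5) + g(8.5)].
Sum = -41.25.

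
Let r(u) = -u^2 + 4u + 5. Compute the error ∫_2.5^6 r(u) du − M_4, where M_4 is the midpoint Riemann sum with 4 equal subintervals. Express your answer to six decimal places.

Exact integral: ∫_2.5^6 r(u) du ≈ 10.20833333.
M_4 ≈ 10.43164062.
Error ≈ 10.20833333 − 10.43164062 ≈ -0.223307.

-0.223307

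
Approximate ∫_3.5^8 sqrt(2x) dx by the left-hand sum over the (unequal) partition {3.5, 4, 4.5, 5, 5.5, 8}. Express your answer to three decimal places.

14.110

Subinterval widths: 0.5, 0.5, 0.5, 0.5, 2.5.
Left endpoints: 3.5, 4, 4.5, 5, 5.5.
f(3.5) ≈ 2.646, f(4) ≈ 2.828, f(4.5) ≈ 3.000, f(5) ≈ 3.162, f(5.5) ≈ 3.317.
Sum = Σ Δx_i · f(x_i).
Sum ≈ 14.110.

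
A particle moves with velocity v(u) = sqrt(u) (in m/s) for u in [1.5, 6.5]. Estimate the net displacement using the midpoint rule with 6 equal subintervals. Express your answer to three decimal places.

9.829

Δu = (6.5 − 1.5)/6 = 5/6.
Midpoints: 23/12, 2.75, 43/12, 53/12, 5.25, 73/12.
v(23/12) ≈ 1.384, v(2.75) ≈ 1.658, v(43/12) ≈ 1.893, v(53/12) ≈ 2.102, v(5.25) ≈ 2.291, v(73/12) ≈ 2.466.
Sum = Δu · [v(23/12) + v(2.75) + v(43/12) + ...].
Sum ≈ 9.829.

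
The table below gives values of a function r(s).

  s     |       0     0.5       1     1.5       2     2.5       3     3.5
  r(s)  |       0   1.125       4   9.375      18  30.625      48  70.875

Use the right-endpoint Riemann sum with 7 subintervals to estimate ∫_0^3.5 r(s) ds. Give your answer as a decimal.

Δs = 0.5.
Sum = 0.5·[1.125 + 4 + 9.375 + 18 + 30.625 + 48 + 70.875] = 91.

91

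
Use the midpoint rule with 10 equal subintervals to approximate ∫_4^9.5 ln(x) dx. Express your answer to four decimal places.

10.3439

Δx = (9.5 − 4)/10 = 0.55.
Midpoints: 4.275, 4.825, 5.375, 5.925, 6.475, 7.025, 7.575, 8.125, 8.675, 9.225.
f(4.275) ≈ 1.4528, f(4.825) ≈ 1.5738, f(5.375) ≈ 1.6818, f(5.925) ≈ 1.7792, f(6.475) ≈ 1.8679, f(7.025) ≈ 1.9495, f(7.575) ≈ 2.0249, f(8.125) ≈ 2.0949, f(8.675) ≈ 2.1604, f(9.225) ≈ 2.2219.
Sum = Δx · [f(4.275) + f(4.825) + f(5.375) + ...].
Sum ≈ 10.3439.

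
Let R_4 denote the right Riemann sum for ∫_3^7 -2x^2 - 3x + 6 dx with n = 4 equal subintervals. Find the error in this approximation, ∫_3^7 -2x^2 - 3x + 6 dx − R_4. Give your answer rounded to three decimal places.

Exact integral: ∫_3^7 f(x) dx ≈ -246.66667.
R_4 = -294.
Error ≈ -246.66667 − (-294) ≈ 47.333.

47.333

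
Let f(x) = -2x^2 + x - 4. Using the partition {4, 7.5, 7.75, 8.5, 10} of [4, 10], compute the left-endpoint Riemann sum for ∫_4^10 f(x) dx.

-436.53125

Subinterval widths: 3.5, 0.25, 0.75, 1.5.
Left endpoints: 4, 7.5, 7.75, 8.5.
f(4) = -32, f(7.5) = -109, f(7.75) = -116.375, f(8.5) = -140.
Sum = Σ Δx_i · f(x_i).
Sum = -436.53125.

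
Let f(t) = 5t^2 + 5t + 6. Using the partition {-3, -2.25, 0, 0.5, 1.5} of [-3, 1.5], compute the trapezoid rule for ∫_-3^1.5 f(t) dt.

71.53125

Subinterval widths: 0.75, 2.25, 0.5, 1.
f(-3) = 36, f(-2.25) = 20.0625, f(0) = 6, f(0.5) = 9.75, f(1.5) = 24.75.
On each subinterval the trapezoid contributes (Δt_i/2)·[f(t_{i-1}) + f(t_i)].
Sum = 71.53125.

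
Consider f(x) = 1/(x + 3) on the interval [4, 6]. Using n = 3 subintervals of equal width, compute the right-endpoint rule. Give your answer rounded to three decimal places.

0.241

Δx = (6 − 4)/3 = 2/3.
Right endpoints: 14/3, 16/3, 6.
f(14/3) = 3/23, f(16/3) = 0.12, f(6) = 1/9.
Sum = Δx · [f(14/3) + f(16/3) + f(6)].
Sum ≈ 0.241.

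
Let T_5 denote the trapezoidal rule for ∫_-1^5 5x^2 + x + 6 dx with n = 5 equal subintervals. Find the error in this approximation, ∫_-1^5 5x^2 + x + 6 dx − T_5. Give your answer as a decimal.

-7.2

Exact integral: ∫_-1^5 f(x) dx = 258.
T_5 = 265.2.
Error = 258 − 265.2 = -7.2.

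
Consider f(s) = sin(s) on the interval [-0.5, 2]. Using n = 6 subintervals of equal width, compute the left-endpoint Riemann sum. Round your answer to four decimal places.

Δs = (2 − (-0.5))/6 = 5/12.
Left endpoints: -0.5, -1/12, 1/3, 0.75, 7/6, 19/12.
f(-0.5) ≈ -0.4794, f(-1/12) ≈ -0.0832, f(1/3) ≈ 0.3272, f(0.75) ≈ 0.6816, f(7/6) ≈ 0.9194, f(19/12) ≈ 0.9999.
Sum = Δs · [f(-0.5) + f(-1/12) + f(1/3) + ...].
Sum ≈ 0.9856.

0.9856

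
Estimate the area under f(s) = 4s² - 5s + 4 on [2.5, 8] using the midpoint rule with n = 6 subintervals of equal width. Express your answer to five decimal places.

537.91782

Δs = (8 − 2.5)/6 = 11/12.
Midpoints: 71/24, 3.875, 115/24, 137/24, 6.625, 181/24.
f(71/24) = 3487/144, f(3.875) = 44.6875, f(115/24) = 10351/144, f(137/24) = 15235/144, f(6.625) = 146.4375, f(181/24) = 27907/144.
Sum = Δs · [f(71/24) + f(3.875) + f(115/24) + ...].
Sum ≈ 537.91782.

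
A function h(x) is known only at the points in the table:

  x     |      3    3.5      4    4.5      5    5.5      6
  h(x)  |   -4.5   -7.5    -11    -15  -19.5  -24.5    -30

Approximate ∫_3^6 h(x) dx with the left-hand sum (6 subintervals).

Δx = 0.5.
Sum = 0.5·[(-4.5) + (-7.5) + (-11) + (-15) + (-19.5) + (-24.5)] = -41.

-41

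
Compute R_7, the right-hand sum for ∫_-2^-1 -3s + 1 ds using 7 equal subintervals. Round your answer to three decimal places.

Δs = (-1 − (-2))/7 = 1/7.
Right endpoints: -13/7, -12/7, -11/7, -10/7, -9/7, -8/7, -1.
f(-13/7) = 46/7, f(-12/7) = 43/7, f(-11/7) = 40/7, f(-10/7) = 37/7, f(-9/7) = 34/7, f(-8/7) = 31/7, f(-1) = 4.
Sum = Δs · [f(-13/7) + f(-12/7) + f(-11/7) + ...].
Sum ≈ 5.286.

5.286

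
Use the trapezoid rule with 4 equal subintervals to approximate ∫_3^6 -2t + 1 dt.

-24

Δt = (6 − 3)/4 = 0.75.
f(3) = -5, f(3.75) = -6.5, f(4.5) = -8, f(5.25) = -9.5, f(6) = -11.
T_4 = (Δt/2)·[f(t_0) + 2f(t_1) + 2f(t_2) + 2f(t_3) + f(t_4)].
Sum = -24.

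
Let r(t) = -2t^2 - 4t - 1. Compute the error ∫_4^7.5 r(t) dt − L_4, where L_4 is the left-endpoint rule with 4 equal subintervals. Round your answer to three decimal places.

-40.451

Exact integral: ∫_4^7.5 r(t) dt ≈ -322.58333.
L_4 = -282.1328125.
Error ≈ -322.58333 − (-282.1328125) ≈ -40.451.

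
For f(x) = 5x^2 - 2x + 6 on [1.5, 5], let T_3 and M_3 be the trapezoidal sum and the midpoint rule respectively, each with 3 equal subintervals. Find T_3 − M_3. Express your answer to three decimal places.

5.955

T_3 ≈ 204.92824.
M_3 ≈ 198.97338.
T_3 − M_3 ≈ 5.955.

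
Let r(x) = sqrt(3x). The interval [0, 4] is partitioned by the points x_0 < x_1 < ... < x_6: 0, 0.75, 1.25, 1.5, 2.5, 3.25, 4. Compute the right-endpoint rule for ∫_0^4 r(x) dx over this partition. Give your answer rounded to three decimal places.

Subinterval widths: 0.75, 0.5, 0.25, 1, 0.75, 0.75.
Right endpoints: 0.75, 1.25, 1.5, 2.5, 3.25, 4.
r(0.75) ≈ 1.500, r(1.25) ≈ 1.936, r(1.5) ≈ 2.121, r(2.5) ≈ 2.739, r(3.25) ≈ 3.122, r(4) ≈ 3.464.
Sum = Σ Δx_i · r(x_i).
Sum ≈ 10.302.

10.302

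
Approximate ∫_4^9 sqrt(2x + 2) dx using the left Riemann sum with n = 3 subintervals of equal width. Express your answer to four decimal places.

Δx = (9 − 4)/3 = 5/3.
Left endpoints: 4, 17/3, 22/3.
f(4) ≈ 3.1623, f(17/3) ≈ 3.6515, f(22/3) ≈ 4.0825.
Sum = Δx · [f(4) + f(17/3) + f(22/3)].
Sum ≈ 18.1604.

18.1604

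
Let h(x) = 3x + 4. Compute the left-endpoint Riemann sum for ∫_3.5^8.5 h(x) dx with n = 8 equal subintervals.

Δx = (8.5 − 3.5)/8 = 0.625.
Left endpoints: 3.5, 4.125, 4.75, 5.375, 6, 6.625, 7.25, 7.875.
h(3.5) = 14.5, h(4.125) = 16.375, h(4.75) = 18.25, h(5.375) = 20.125, h(6) = 22, h(6.625) = 23.875, h(7.25) = 25.75, h(7.875) = 27.625.
Sum = Δx · [h(3.5) + h(4.125) + h(4.75) + ...].
Sum = 105.3125.

105.3125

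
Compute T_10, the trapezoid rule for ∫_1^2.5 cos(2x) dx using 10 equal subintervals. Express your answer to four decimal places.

-0.9271

Δx = (2.5 − 1)/10 = 0.15.
f(1) ≈ -0.4161, f(1.15) ≈ -0.6663, f(1.3) ≈ -0.8569, f(1.45) ≈ -0.9710, f(1.6) ≈ -0.9983, f(1.75) ≈ -0.9365, f(1.9) ≈ -0.7910, f(2.05) ≈ -0.5748, f(2.2) ≈ -0.3073, f(2.35) ≈ -0.0124, f(2.5) ≈ 0.2837.
T_10 = (Δx/2)·[f(x_0) + 2f(x_1) + ... + 2f(x_{9}) + f(x_10)].
Sum ≈ -0.9271.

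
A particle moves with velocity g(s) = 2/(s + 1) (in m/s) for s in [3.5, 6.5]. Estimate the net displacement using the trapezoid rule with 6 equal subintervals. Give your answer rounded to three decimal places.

1.023

Δs = (6.5 − 3.5)/6 = 0.5.
g(3.5) = 4/9, g(4) = 0.4, g(4.5) = 4/11, g(5) = 1/3, g(5.5) = 4/13, g(6) = 2/7, g(6.5) = 4/15.
T_6 = (Δs/2)·[g(s_0) + 2g(s_1) + ... + 2g(s_{5}) + g(s_6)].
Sum ≈ 1.023.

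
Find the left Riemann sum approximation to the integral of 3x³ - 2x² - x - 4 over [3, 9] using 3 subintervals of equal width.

Δx = (9 − 3)/3 = 2.
Left endpoints: 3, 5, 7.
f(3) = 56, f(5) = 316, f(7) = 920.
Sum = Δx · [f(3) + f(5) + f(7)].
Sum = 2584.

2584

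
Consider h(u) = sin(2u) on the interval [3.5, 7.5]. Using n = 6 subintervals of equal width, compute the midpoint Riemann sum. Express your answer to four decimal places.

0.8159

Δu = (7.5 − 3.5)/6 = 2/3.
Midpoints: 23/6, 4.5, 31/6, 35/6, 6.5, 43/6.
h(23/6) ≈ 0.9825, h(4.5) ≈ 0.4121, h(31/6) ≈ -0.7886, h(35/6) ≈ -0.7831, h(6.5) ≈ 0.4202, h(43/6) ≈ 0.9808.
Sum = Δu · [h(23/6) + h(4.5) + h(31/6) + ...].
Sum ≈ 0.8159.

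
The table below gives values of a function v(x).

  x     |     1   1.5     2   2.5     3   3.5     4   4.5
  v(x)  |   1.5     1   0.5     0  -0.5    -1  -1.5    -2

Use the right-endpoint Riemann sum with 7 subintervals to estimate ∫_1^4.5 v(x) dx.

Δx = 0.5.
Sum = 0.5·[1 + 0.5 + 0 + (-0.5) + (-1) + (-1.5) + (-2)] = -1.75.

-1.75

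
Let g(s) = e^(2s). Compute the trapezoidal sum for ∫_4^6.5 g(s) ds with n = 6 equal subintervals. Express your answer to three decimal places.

Δs = (6.5 − 4)/6 = 5/12.
g(4) ≈ 2980.958, g(53/12) ≈ 6859.112, g(29/6) ≈ 15782.652, g(5.25) ≈ 36315.503, g(17/3) ≈ 83561.096, g(73/12) ≈ 192272.068, g(6.5) ≈ 442413.392.
T_6 = (Δs/2)·[g(s_0) + 2g(s_1) + ... + 2g(s_{5}) + g(s_6)].
Sum ≈ 232286.503.

232286.503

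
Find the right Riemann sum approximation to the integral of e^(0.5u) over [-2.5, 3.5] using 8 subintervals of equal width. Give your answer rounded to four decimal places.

13.1146

Δu = (3.5 − (-2.5))/8 = 0.75.
Right endpoints: -1.75, -1, -0.25, 0.5, 1.25, 2, 2.75, 3.5.
f(-1.75) ≈ 0.4169, f(-1) ≈ 0.6065, f(-0.25) ≈ 0.8825, f(0.5) ≈ 1.2840, f(1.25) ≈ 1.8682, f(2) ≈ 2.7183, f(2.75) ≈ 3.9551, f(3.5) ≈ 5.7546.
Sum = Δu · [f(-1.75) + f(-1) + f(-0.25) + ...].
Sum ≈ 13.1146.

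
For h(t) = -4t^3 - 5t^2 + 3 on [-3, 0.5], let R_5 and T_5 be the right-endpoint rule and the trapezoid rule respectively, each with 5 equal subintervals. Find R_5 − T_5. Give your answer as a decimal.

R_5 = 26.425.
T_5 = 49.0875.
R_5 − T_5 = -22.6625.

-22.6625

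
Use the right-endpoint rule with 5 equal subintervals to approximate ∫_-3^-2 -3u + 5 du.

Δu = (-2 − (-3))/5 = 0.2.
Right endpoints: -2.8, -2.6, -2.4, -2.2, -2.
f(-2.8) = 13.4, f(-2.6) = 12.8, f(-2.4) = 12.2, f(-2.2) = 11.6, f(-2) = 11.
Sum = Δu · [f(-2.8) + f(-2.6) + f(-2.4) + f(-2.2) + f(-2)].
Sum = 12.2.

12.2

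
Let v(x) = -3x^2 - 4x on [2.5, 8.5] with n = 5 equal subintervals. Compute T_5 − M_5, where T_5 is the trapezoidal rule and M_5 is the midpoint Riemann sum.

T_5 = -734.82.
M_5 = -728.34.
T_5 − M_5 = -6.48.

-6.48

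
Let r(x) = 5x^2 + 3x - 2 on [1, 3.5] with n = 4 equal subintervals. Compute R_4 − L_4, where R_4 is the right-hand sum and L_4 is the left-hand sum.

R_4 = 102.40234375.
L_4 = 62.55859375.
R_4 − L_4 = 39.84375.

39.84375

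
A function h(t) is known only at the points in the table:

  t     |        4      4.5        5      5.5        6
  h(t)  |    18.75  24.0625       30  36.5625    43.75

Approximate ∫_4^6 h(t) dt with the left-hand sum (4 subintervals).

54.6875

Δt = 0.5.
Sum = 0.5·[18.75 + 24.0625 + 30 + 36.5625] = 54.6875.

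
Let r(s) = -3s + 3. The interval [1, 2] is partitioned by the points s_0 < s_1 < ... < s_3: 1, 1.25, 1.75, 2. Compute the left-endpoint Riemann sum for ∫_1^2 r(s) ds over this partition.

Subinterval widths: 0.25, 0.5, 0.25.
Left endpoints: 1, 1.25, 1.75.
r(1) = 0, r(1.25) = -0.75, r(1.75) = -2.25.
Sum = Σ Δs_i · r(s_i).
Sum = -0.9375.

-0.9375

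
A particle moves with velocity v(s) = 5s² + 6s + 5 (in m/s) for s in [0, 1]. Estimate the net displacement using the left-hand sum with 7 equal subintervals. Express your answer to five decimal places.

8.89796

Δs = (1 − 0)/7 = 1/7.
Left endpoints: 0, 1/7, 2/7, 3/7, 4/7, 5/7, 6/7.
v(0) = 5, v(1/7) = 292/49, v(2/7) = 349/49, v(3/7) = 416/49, v(4/7) = 493/49, v(5/7) = 580/49, v(6/7) = 677/49.
Sum = Δs · [v(0) + v(1/7) + v(2/7) + ...].
Sum ≈ 8.89796.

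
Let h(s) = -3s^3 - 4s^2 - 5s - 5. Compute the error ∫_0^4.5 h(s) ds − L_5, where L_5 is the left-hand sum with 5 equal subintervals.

Exact integral: ∫_0^4.5 h(s) ds = -502.171875.
L_5 = -347.31.
Error = -502.171875 − (-347.31) = -154.861875.

-154.861875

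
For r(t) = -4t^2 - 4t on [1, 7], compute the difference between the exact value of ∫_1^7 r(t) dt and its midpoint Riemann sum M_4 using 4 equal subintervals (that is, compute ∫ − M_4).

-4.5

Exact integral: ∫_1^7 r(t) dt = -552.
M_4 = -547.5.
Error = -552 − (-547.5) = -4.5.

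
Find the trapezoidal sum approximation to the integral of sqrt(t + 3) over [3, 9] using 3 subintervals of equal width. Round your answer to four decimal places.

Δt = (9 − 3)/3 = 2.
f(3) ≈ 2.4495, f(5) ≈ 2.8284, f(7) ≈ 3.1623, f(9) ≈ 3.4641.
T_3 = (Δt/2)·[f(t_0) + 2f(t_1) + 2f(t_2) + f(t_3)].
Sum ≈ 17.8950.

17.8950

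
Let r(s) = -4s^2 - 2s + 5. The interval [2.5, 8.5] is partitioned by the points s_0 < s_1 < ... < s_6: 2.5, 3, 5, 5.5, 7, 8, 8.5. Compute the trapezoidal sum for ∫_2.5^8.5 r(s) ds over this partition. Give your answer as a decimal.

Subinterval widths: 0.5, 2, 0.5, 1.5, 1, 0.5.
r(2.5) = -25, r(3) = -37, r(5) = -105, r(5.5) = -127, r(7) = -205, r(8) = -267, r(8.5) = -301.
On each subinterval the trapezoid contributes (Δs_i/2)·[r(s_{i-1}) + r(s_i)].
Sum = -842.5.

-842.5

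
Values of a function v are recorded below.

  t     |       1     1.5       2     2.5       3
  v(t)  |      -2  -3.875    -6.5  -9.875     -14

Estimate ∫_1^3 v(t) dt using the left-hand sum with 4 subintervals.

-11.125

Δt = 0.5.
Sum = 0.5·[(-2) + (-3.875) + (-6.5) + (-9.875)] = -11.125.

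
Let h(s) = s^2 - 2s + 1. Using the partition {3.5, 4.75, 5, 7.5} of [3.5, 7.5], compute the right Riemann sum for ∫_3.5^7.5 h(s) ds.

Subinterval widths: 1.25, 0.25, 2.5.
Right endpoints: 4.75, 5, 7.5.
h(4.75) = 14.0625, h(5) = 16, h(7.5) = 42.25.
Sum = Σ Δs_i · h(s_i).
Sum = 127.203125.

127.203125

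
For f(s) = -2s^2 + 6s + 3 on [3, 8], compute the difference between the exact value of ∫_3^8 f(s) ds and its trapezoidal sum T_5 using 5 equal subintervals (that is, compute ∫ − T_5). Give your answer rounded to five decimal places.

Exact integral: ∫_3^8 f(s) ds ≈ -143.3333333.
T_5 = -145.
Error ≈ -143.3333333 − (-145) ≈ 1.66667.

1.66667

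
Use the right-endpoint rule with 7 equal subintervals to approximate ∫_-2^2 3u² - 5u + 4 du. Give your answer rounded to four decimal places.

26.9388

Δu = (2 − (-2))/7 = 4/7.
Right endpoints: -10/7, -6/7, -2/7, 2/7, 6/7, 10/7, 2.
f(-10/7) = 846/49, f(-6/7) = 514/49, f(-2/7) = 278/49, f(2/7) = 138/49, f(6/7) = 94/49, f(10/7) = 146/49, f(2) = 6.
Sum = Δu · [f(-10/7) + f(-6/7) + f(-2/7) + ...].
Sum ≈ 26.9388.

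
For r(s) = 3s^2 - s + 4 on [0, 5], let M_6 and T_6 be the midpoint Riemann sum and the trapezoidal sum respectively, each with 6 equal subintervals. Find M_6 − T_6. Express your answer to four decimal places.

-2.6042

M_6 ≈ 131.631944.
T_6 ≈ 134.236111.
M_6 − T_6 ≈ -2.6042.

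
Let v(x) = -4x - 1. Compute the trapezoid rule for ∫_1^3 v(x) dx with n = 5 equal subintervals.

Δx = (3 − 1)/5 = 0.4.
v(1) = -5, v(1.4) = -6.6, v(1.8) = -8.2, v(2.2) = -9.8, v(2.6) = -11.4, v(3) = -13.
T_5 = (Δx/2)·[v(x_0) + 2v(x_1) + ... + 2v(x_{4}) + v(x_5)].
Sum = -18.

-18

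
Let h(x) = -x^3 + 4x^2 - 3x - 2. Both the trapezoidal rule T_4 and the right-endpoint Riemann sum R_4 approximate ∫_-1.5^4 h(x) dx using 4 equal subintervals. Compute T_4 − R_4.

19.8515625

T_4 ≈ -4.09277344.
R_4 ≈ -23.94433594.
T_4 − R_4 = 19.8515625.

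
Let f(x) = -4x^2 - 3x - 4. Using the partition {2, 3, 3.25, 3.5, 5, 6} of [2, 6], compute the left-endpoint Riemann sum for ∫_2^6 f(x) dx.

Subinterval widths: 1, 0.25, 0.25, 1.5, 1.
Left endpoints: 2, 3, 3.25, 3.5, 5.
f(2) = -26, f(3) = -49, f(3.25) = -56, f(3.5) = -63.5, f(5) = -119.
Sum = Σ Δx_i · f(x_i).
Sum = -266.5.

-266.5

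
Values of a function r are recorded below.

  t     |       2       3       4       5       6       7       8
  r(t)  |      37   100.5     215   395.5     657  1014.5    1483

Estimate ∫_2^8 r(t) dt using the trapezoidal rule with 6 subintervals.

Δt = 1.
T_6 = (1/2)·[37 + 2·100.5 + 2·215 + 2·395.5 + 2·657 + 2·1014.5 + 1483] = 3142.5.

3142.5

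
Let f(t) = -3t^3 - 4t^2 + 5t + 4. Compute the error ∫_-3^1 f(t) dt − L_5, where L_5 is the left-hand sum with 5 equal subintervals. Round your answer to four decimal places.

Exact integral: ∫_-3^1 f(t) dt ≈ 18.666667.
L_5 = 33.6.
Error ≈ 18.666667 − 33.6 ≈ -14.9333.

-14.9333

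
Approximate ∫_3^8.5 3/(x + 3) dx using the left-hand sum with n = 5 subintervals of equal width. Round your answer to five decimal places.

2.08937

Δx = (8.5 − 3)/5 = 1.1.
Left endpoints: 3, 4.1, 5.2, 6.3, 7.4.
f(3) = 0.5, f(4.1) = 30/71, f(5.2) = 15/41, f(6.3) = 10/31, f(7.4) = 15/52.
Sum = Δx · [f(3) + f(4.1) + f(5.2) + f(6.3) + f(7.4)].
Sum ≈ 2.08937.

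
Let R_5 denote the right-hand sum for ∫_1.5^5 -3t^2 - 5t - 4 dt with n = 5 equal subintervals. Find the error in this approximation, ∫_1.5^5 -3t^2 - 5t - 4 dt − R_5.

Exact integral: ∫_1.5^5 f(t) dt = -192.5.
R_5 = -223.37.
Error = -192.5 − (-223.37) = 30.87.

30.87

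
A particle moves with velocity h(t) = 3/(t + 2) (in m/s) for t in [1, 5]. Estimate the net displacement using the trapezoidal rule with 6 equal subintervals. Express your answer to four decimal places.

Δt = (5 − 1)/6 = 2/3.
h(1) = 1, h(5/3) = 9/11, h(7/3) = 9/13, h(3) = 0.6, h(11/3) = 9/17, h(13/3) = 9/19, h(5) = 3/7.
T_6 = (Δt/2)·[h(t_0) + 2h(t_1) + ... + 2h(t_{5}) + h(t_6)].
Sum ≈ 2.5519.

2.5519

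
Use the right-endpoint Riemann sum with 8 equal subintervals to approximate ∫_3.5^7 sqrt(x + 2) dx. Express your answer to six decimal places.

9.543398

Δx = (7 − 3.5)/8 = 0.4375.
Right endpoints: 3.9375, 4.375, 4.8125, 5.25, 5.6875, 6.125, 6.5625, 7.
f(3.9375) ≈ 2.436699, f(4.375) ≈ 2.524876, f(4.8125) ≈ 2.610077, f(5.25) ≈ 2.692582, f(5.6875) ≈ 2.772634, f(6.125) ≈ 2.850439, f(6.5625) ≈ 2.926175, f(7) ≈ 3.000000.
Sum = Δx · [f(3.9375) + f(4.375) + f(4.8125) + ...].
Sum ≈ 9.543398.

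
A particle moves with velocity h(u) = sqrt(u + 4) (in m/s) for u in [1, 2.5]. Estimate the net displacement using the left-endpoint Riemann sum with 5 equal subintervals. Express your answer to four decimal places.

Δu = (2.5 − 1)/5 = 0.3.
Left endpoints: 1, 1.3, 1.6, 1.9, 2.2.
h(1) ≈ 2.2361, h(1.3) ≈ 2.3022, h(1.6) ≈ 2.3664, h(1.9) ≈ 2.4290, h(2.2) ≈ 2.4900.
Sum = Δu · [h(1) + h(1.3) + h(1.6) + h(1.9) + h(2.2)].
Sum ≈ 3.5471.

3.5471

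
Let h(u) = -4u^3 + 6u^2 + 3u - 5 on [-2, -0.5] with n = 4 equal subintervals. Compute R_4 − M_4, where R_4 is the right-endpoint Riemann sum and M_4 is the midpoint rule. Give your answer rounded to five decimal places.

R_4 = 10.01953125.
M_4 ≈ 18.1933594.
R_4 − M_4 ≈ -8.17383.

-8.17383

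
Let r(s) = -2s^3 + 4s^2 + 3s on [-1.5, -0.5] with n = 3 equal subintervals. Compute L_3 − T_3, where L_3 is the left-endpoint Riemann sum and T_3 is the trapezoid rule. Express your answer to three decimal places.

L_3 ≈ 5.93519.
T_3 ≈ 4.01852.
L_3 − T_3 ≈ 1.917.

1.917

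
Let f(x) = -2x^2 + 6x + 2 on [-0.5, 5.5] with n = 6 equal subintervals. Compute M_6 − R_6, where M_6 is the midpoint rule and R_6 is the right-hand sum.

15

M_6 = -8.
R_6 = -23.
M_6 − R_6 = 15.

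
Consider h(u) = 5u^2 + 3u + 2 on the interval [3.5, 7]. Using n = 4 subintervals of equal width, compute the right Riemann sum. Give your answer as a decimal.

Δu = (7 − 3.5)/4 = 0.875.
Right endpoints: 4.375, 5.25, 6.125, 7.
h(4.375) = 110.828125, h(5.25) = 155.5625, h(6.125) = 207.953125, h(7) = 268.
Sum = Δu · [h(4.375) + h(5.25) + h(6.125) + h(7)].
Sum = 649.55078125.

649.55078125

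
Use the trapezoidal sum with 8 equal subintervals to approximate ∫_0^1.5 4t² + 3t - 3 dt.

Δt = (1.5 − 0)/8 = 0.1875.
f(0) = -3, f(0.1875) = -2.296875, f(0.375) = -1.3125, f(0.5625) = -0.046875, f(0.75) = 1.5, f(0.9375) = 3.328125, f(1.125) = 5.4375, f(1.3125) = 7.828125, f(1.5) = 10.5.
T_8 = (Δt/2)·[f(t_0) + 2f(t_1) + ... + 2f(t_{7}) + f(t_8)].
Sum = 3.41015625.

3.41015625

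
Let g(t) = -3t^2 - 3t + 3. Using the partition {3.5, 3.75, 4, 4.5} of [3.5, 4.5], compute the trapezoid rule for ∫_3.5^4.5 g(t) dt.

-57.328125

Subinterval widths: 0.25, 0.25, 0.5.
g(3.5) = -44.25, g(3.75) = -50.4375, g(4) = -57, g(4.5) = -71.25.
On each subinterval the trapezoid contributes (Δt_i/2)·[g(t_{i-1}) + g(t_i)].
Sum = -57.328125.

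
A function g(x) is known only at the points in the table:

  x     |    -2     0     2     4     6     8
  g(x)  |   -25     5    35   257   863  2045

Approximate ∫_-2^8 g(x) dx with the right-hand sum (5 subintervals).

6410

Δx = 2.
Sum = 2·[5 + 35 + 257 + 863 + 2045] = 6410.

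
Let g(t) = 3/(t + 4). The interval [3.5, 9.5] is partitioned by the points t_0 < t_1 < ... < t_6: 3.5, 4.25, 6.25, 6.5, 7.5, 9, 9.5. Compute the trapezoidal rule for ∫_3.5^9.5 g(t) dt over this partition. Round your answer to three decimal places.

1.770

Subinterval widths: 0.75, 2, 0.25, 1, 1.5, 0.5.
g(3.5) = 0.4, g(4.25) = 4/11, g(6.25) = 12/41, g(6.5) = 2/7, g(7.5) = 6/23, g(9) = 3/13, g(9.5) = 2/9.
On each subinterval the trapezoid contributes (Δt_i/2)·[g(t_{i-1}) + g(t_i)].
Sum ≈ 1.770.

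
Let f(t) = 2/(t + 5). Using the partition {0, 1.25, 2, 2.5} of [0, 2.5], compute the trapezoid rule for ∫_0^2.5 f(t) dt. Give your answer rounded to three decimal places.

0.815

Subinterval widths: 1.25, 0.75, 0.5.
f(0) = 0.4, f(1.25) = 0.32, f(2) = 2/7, f(2.5) = 4/15.
On each subinterval the trapezoid contributes (Δt_i/2)·[f(t_{i-1}) + f(t_i)].
Sum ≈ 0.815.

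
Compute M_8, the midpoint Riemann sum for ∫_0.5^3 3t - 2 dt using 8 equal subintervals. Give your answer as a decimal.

Δt = (3 − 0.5)/8 = 0.3125.
Midpoints: 0.65625, 0.96875, 1.28125, 1.59375, 1.90625, 2.21875, 2.53125, 2.84375.
f(0.65625) = -0.03125, f(0.96875) = 0.90625, f(1.28125) = 1.84375, f(1.59375) = 2.78125, f(1.90625) = 3.71875, f(2.21875) = 4.65625, f(2.53125) = 5.59375, f(2.84375) = 6.53125.
Sum = Δt · [f(0.65625) + f(0.96875) + f(1.28125) + ...].
Sum = 8.125.

8.125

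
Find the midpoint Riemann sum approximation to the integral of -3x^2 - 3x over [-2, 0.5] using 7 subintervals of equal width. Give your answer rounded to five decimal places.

-2.42028

Δx = (0.5 − (-2))/7 = 5/14.
Midpoints: -51/28, -41/28, -31/28, -0.75, -11/28, -1/28, 9/28.
f(-51/28) = -3519/784, f(-41/28) = -1599/784, f(-31/28) = -279/784, f(-0.75) = 0.5625, f(-11/28) = 561/784, f(-1/28) = 81/784, f(9/28) = -999/784.
Sum = Δx · [f(-51/28) + f(-41/28) + f(-31/28) + ...].
Sum ≈ -2.42028.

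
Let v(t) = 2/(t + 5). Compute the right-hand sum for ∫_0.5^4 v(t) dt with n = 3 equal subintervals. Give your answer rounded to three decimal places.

0.907

Δt = (4 − 0.5)/3 = 7/6.
Right endpoints: 5/3, 17/6, 4.
v(5/3) = 0.3, v(17/6) = 12/47, v(4) = 2/9.
Sum = Δt · [v(5/3) + v(17/6) + v(4)].
Sum ≈ 0.907.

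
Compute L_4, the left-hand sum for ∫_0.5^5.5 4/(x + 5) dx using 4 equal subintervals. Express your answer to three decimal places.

2.815

Δx = (5.5 − 0.5)/4 = 1.25.
Left endpoints: 0.5, 1.75, 3, 4.25.
f(0.5) = 8/11, f(1.75) = 16/27, f(3) = 0.5, f(4.25) = 16/37.
Sum = Δx · [f(0.5) + f(1.75) + f(3) + f(4.25)].
Sum ≈ 2.815.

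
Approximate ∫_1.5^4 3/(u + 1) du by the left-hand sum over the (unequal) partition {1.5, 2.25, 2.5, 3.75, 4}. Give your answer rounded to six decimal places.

Subinterval widths: 0.75, 0.25, 1.25, 0.25.
Left endpoints: 1.5, 2.25, 2.5, 3.75.
f(1.5) = 1.2, f(2.25) = 12/13, f(2.5) = 6/7, f(3.75) = 12/19.
Sum = Σ Δu_i · f(u_i).
Sum ≈ 2.360093.

2.360093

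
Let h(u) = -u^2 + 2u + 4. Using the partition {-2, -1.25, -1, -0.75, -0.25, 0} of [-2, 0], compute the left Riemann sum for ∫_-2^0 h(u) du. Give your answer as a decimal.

Subinterval widths: 0.75, 0.25, 0.25, 0.5, 0.25.
Left endpoints: -2, -1.25, -1, -0.75, -0.25.
h(-2) = -4, h(-1.25) = -0.0625, h(-1) = 1, h(-0.75) = 1.9375, h(-0.25) = 3.4375.
Sum = Σ Δu_i · h(u_i).
Sum = -0.9375.

-0.9375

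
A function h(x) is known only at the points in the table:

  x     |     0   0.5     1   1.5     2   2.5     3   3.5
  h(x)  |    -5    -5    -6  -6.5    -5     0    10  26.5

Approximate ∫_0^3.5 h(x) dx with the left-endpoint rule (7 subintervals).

Δx = 0.5.
Sum = 0.5·[(-5) + (-5) + (-6) + (-6.5) + (-5) + 0 + 10] = -8.75.

-8.75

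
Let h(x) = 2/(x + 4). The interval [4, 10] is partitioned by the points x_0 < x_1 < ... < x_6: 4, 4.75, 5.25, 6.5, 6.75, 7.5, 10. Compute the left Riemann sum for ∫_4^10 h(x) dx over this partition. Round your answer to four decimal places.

Subinterval widths: 0.75, 0.5, 1.25, 0.25, 0.75, 2.5.
Left endpoints: 4, 4.75, 5.25, 6.5, 6.75, 7.5.
h(4) = 0.25, h(4.75) = 8/35, h(5.25) = 8/37, h(6.5) = 4/21, h(6.75) = 8/43, h(7.5) = 4/23.
Sum = Σ Δx_i · h(x_i).
Sum ≈ 1.1940.

1.1940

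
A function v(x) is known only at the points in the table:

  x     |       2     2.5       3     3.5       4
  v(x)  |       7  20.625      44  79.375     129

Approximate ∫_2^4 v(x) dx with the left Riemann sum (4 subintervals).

Δx = 0.5.
Sum = 0.5·[7 + 20.625 + 44 + 79.375] = 75.5.

75.5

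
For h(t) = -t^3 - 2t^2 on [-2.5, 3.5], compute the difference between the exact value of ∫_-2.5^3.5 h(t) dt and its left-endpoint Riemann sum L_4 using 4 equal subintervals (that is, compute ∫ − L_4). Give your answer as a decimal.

-45

Exact integral: ∫_-2.5^3.5 h(t) dt = -66.75.
L_4 = -21.75.
Error = -66.75 − (-21.75) = -45.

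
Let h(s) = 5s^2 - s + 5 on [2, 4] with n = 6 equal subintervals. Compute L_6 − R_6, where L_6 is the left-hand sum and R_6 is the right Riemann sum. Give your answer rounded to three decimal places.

L_6 ≈ 87.85185.
R_6 ≈ 107.18519.
L_6 − R_6 ≈ -19.333.

-19.333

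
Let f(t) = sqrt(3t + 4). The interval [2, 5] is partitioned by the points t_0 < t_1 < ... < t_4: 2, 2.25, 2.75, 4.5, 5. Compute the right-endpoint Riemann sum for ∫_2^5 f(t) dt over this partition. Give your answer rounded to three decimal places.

Subinterval widths: 0.25, 0.5, 1.75, 0.5.
Right endpoints: 2.25, 2.75, 4.5, 5.
f(2.25) ≈ 3.279, f(2.75) ≈ 3.500, f(4.5) ≈ 4.183, f(5) ≈ 4.359.
Sum = Σ Δt_i · f(t_i).
Sum ≈ 12.070.

12.070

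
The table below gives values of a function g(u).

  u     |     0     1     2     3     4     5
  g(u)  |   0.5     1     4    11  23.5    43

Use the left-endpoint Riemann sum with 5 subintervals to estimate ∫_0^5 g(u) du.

40

Δu = 1.
Sum = 1·[0.5 + 1 + 4 + 11 + 23.5] = 40.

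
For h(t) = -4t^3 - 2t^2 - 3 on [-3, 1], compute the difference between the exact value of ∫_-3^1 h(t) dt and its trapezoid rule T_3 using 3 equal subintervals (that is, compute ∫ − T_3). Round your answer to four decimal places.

-11.8519

Exact integral: ∫_-3^1 h(t) dt ≈ 49.333333.
T_3 ≈ 61.185185.
Error ≈ 49.333333 − 61.185185 ≈ -11.8519.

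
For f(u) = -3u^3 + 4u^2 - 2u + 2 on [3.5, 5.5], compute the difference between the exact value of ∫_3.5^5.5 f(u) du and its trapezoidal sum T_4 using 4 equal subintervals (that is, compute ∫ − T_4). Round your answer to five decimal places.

Exact integral: ∫_3.5^5.5 f(u) du ≈ -423.0833333.
T_4 = -426.125.
Error ≈ -423.0833333 − (-426.125) ≈ 3.04167.

3.04167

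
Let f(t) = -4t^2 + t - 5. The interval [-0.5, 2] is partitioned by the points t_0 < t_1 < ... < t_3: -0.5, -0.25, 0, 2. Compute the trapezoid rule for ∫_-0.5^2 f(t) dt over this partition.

Subinterval widths: 0.25, 0.25, 2.
f(-0.5) = -6.5, f(-0.25) = -5.5, f(0) = -5, f(2) = -19.
On each subinterval the trapezoid contributes (Δt_i/2)·[f(t_{i-1}) + f(t_i)].
Sum = -26.8125.

-26.8125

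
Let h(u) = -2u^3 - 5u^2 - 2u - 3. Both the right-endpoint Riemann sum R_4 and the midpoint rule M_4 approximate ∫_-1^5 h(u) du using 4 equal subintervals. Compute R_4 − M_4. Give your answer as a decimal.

-345.375

R_4 = -890.25.
M_4 = -544.875.
R_4 − M_4 = -345.375.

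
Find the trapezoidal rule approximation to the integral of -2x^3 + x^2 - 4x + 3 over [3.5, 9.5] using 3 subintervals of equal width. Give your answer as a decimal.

-4016

Δx = (9.5 − 3.5)/3 = 2.
f(3.5) = -84.5, f(5.5) = -321.5, f(7.5) = -814.5, f(9.5) = -1659.5.
T_3 = (Δx/2)·[f(x_0) + 2f(x_1) + 2f(x_2) + f(x_3)].
Sum = -4016.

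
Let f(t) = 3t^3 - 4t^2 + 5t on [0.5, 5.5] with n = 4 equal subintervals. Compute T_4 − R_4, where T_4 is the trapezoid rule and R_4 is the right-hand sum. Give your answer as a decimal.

-252.34375

T_4 = 569.53125.
R_4 = 821.875.
T_4 − R_4 = -252.34375.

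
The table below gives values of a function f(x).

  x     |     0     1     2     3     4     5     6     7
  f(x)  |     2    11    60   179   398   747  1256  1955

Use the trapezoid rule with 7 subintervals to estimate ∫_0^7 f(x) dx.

3629.5

Δx = 1.
T_7 = (1/2)·[2 + 2·11 + 2·60 + 2·179 + 2·398 + 2·747 + 2·1256 + 1955] = 3629.5.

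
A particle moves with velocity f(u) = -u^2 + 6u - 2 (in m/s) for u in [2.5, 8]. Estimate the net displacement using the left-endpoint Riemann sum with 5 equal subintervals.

9.295

Δu = (8 − 2.5)/5 = 1.1.
Left endpoints: 2.5, 3.6, 4.7, 5.8, 6.9.
f(2.5) = 6.75, f(3.6) = 6.64, f(4.7) = 4.11, f(5.8) = -0.84, f(6.9) = -8.21.
Sum = Δu · [f(2.5) + f(3.6) + f(4.7) + f(5.8) + f(6.9)].
Sum = 9.295.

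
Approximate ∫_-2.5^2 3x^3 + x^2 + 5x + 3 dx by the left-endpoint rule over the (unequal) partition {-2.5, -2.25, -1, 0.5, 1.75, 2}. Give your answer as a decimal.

-49.8515625

Subinterval widths: 0.25, 1.25, 1.5, 1.25, 0.25.
Left endpoints: -2.5, -2.25, -1, 0.5, 1.75.
f(-2.5) = -50.125, f(-2.25) = -37.359375, f(-1) = -4, f(0.5) = 6.125, f(1.75) = 30.890625.
Sum = Σ Δx_i · f(x_i).
Sum = -49.8515625.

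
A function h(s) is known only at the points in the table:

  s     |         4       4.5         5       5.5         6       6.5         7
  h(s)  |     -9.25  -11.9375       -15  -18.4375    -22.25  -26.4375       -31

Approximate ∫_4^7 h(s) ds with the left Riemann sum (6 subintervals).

-51.65625

Δs = 0.5.
Sum = 0.5·[(-9.25) + (-11.9375) + (-15) + (-18.4375) + (-22.25) + (-26.4375)] = -51.65625.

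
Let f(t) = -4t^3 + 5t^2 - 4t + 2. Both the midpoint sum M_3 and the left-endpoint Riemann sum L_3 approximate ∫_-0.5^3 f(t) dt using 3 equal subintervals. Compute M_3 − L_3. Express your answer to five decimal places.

M_3 ≈ -42.2592593.
L_3 ≈ -8.2314815.
M_3 − L_3 ≈ -34.02778.

-34.02778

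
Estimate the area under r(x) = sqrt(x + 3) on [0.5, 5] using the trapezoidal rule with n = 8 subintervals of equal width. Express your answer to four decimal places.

10.7173

Δx = (5 − 0.5)/8 = 0.5625.
r(0.5) ≈ 1.8708, r(1.0625) ≈ 2.0156, r(1.625) ≈ 2.1506, r(2.1875) ≈ 2.2776, r(2.75) ≈ 2.3979, r(3.3125) ≈ 2.5125, r(3.875) ≈ 2.6220, r(4.4375) ≈ 2.7272, r(5) ≈ 2.8284.
T_8 = (Δx/2)·[r(x_0) + 2r(x_1) + ... + 2r(x_{7}) + r(x_8)].
Sum ≈ 10.7173.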